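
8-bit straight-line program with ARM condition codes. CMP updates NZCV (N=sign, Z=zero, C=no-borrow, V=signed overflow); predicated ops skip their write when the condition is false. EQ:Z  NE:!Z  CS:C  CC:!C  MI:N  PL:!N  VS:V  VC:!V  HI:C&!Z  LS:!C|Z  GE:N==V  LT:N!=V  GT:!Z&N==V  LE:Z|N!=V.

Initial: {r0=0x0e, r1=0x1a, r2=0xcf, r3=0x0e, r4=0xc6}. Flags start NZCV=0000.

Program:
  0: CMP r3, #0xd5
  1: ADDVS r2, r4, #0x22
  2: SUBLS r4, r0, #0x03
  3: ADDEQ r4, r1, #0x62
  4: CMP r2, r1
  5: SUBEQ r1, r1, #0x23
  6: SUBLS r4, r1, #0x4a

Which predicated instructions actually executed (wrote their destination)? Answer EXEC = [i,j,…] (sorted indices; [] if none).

[0] flags=0000 → (cmp)
[1] flags=0000 VS?F → skip
[2] flags=0000 LS?T → r4=0x0b
[3] flags=0000 EQ?F → skip
[4] flags=1010 → (cmp)
[5] flags=1010 EQ?F → skip
[6] flags=1010 LS?F → skip

EXEC = [2]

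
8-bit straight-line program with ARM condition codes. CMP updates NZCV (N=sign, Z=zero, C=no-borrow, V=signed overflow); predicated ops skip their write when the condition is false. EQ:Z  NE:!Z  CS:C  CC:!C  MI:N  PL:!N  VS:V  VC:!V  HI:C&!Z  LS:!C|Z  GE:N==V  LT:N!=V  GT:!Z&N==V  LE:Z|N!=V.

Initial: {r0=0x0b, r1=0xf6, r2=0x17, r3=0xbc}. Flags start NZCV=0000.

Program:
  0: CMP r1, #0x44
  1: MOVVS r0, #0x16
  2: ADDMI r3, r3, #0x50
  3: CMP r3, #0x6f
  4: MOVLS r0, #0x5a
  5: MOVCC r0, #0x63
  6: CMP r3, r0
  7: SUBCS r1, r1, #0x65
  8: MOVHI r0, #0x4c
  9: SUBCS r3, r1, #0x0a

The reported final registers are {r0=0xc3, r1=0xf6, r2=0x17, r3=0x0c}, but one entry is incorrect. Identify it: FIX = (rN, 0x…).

FIX = (r0, 0x63)

0: ✓ CMP  NZCV=1010
1: · MOVVS
2: ✓ ADDMI  r3←0x0c
3: ✓ CMP  NZCV=1000
4: ✓ MOVLS  r0←0x5a
5: ✓ MOVCC  r0←0x63
6: ✓ CMP  NZCV=1000
7: · SUBCS
8: · MOVHI
9: · SUBCS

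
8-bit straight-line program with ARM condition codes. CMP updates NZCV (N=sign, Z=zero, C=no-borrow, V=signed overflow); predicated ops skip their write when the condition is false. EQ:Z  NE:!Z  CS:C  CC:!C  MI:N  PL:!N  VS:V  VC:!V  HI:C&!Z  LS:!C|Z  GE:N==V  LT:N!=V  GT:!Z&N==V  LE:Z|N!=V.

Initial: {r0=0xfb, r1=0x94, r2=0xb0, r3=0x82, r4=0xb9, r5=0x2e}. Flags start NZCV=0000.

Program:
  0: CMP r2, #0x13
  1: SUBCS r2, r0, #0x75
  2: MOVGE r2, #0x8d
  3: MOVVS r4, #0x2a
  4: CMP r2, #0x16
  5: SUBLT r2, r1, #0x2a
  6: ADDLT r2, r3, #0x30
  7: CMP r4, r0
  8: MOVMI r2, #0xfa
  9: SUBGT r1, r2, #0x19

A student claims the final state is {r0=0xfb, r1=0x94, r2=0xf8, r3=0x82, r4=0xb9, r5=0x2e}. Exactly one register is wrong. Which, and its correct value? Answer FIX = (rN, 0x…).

[0] flags=1010 → (cmp)
[1] flags=1010 CS?T → r2=0x86
[2] flags=1010 GE?F → skip
[3] flags=1010 VS?F → skip
[4] flags=0011 → (cmp)
[5] flags=0011 LT?T → r2=0x6a
[6] flags=0011 LT?T → r2=0xb2
[7] flags=1000 → (cmp)
[8] flags=1000 MI?T → r2=0xfa
[9] flags=1000 GT?F → skip

FIX = (r2, 0xfa)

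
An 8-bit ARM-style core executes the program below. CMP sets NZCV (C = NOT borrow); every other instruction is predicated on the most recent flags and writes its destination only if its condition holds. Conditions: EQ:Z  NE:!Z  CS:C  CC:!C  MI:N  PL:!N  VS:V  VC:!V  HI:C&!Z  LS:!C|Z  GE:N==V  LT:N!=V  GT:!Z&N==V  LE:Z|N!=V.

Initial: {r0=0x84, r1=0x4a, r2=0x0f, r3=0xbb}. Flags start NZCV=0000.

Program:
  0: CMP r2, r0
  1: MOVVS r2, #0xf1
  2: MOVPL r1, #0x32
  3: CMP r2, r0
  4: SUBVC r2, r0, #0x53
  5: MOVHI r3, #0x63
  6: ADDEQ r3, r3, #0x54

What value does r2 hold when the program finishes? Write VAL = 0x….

[0] flags=1001 → (cmp)
[1] flags=1001 VS?T → r2=0xf1
[2] flags=1001 PL?F → skip
[3] flags=0010 → (cmp)
[4] flags=0010 VC?T → r2=0x31
[5] flags=0010 HI?T → r3=0x63
[6] flags=0010 EQ?F → skip

VAL = 0x31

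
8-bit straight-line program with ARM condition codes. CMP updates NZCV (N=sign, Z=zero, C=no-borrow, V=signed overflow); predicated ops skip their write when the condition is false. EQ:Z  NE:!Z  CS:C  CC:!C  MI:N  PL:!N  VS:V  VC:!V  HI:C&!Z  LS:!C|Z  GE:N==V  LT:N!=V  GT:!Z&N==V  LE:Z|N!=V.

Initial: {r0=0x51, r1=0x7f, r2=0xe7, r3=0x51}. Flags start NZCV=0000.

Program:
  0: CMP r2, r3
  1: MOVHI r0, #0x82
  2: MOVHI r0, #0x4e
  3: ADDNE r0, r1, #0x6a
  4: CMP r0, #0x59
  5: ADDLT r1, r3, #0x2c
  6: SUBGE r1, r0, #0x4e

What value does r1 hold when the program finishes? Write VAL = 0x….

0: ✓ CMP  NZCV=1010
1: ✓ MOVHI  r0←0x82
2: ✓ MOVHI  r0←0x4e
3: ✓ ADDNE  r0←0xe9
4: ✓ CMP  NZCV=1010
5: ✓ ADDLT  r1←0x7d
6: · SUBGE

VAL = 0x7d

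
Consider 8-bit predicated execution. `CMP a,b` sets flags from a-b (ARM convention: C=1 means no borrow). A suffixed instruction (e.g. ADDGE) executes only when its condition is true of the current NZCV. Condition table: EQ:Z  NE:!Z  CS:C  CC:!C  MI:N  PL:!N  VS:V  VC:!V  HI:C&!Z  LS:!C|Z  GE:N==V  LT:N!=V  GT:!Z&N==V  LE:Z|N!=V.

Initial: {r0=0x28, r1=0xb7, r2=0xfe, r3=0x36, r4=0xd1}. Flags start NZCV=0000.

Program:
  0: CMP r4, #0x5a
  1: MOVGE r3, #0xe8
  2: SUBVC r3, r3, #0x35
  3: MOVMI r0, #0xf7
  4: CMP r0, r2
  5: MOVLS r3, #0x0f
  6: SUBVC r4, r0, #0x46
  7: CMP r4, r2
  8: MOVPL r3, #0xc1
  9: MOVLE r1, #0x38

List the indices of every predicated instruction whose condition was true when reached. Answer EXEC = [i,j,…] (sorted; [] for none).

EXEC = [5,6,9]

[0] flags=0011 → (cmp)
[1] flags=0011 GE?F → skip
[2] flags=0011 VC?F → skip
[3] flags=0011 MI?F → skip
[4] flags=0000 → (cmp)
[5] flags=0000 LS?T → r3=0x0f
[6] flags=0000 VC?T → r4=0xe2
[7] flags=1000 → (cmp)
[8] flags=1000 PL?F → skip
[9] flags=1000 LE?T → r1=0x38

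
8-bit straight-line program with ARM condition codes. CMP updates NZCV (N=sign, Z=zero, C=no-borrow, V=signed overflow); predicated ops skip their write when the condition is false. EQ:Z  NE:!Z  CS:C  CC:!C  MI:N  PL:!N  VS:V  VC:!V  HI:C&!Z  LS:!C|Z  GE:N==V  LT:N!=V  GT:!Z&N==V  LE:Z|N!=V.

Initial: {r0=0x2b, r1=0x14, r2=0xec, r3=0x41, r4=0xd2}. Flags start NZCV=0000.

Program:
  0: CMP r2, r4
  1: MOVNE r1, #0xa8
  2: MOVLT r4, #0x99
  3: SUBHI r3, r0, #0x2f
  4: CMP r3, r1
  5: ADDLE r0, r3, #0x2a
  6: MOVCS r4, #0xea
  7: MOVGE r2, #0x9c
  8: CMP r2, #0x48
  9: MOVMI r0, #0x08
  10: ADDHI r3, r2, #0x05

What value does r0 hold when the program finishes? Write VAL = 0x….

VAL = 0x2b

0: ✓ CMP  NZCV=0010
1: ✓ MOVNE  r1←0xa8
2: · MOVLT
3: ✓ SUBHI  r3←0xfc
4: ✓ CMP  NZCV=0010
5: · ADDLE
6: ✓ MOVCS  r4←0xea
7: ✓ MOVGE  r2←0x9c
8: ✓ CMP  NZCV=0011
9: · MOVMI
10: ✓ ADDHI  r3←0xa1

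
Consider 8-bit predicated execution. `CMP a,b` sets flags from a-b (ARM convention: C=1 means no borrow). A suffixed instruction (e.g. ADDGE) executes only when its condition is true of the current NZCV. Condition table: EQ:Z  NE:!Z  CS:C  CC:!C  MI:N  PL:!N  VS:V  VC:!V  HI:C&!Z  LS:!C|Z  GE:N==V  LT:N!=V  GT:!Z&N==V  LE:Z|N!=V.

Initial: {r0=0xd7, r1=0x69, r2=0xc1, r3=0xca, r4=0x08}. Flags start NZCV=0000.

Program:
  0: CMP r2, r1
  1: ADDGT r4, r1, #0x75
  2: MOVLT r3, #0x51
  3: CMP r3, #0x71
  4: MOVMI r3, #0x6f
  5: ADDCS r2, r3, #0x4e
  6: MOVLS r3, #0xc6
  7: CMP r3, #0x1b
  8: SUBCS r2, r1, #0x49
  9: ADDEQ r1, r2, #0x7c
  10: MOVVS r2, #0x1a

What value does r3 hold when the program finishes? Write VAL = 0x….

VAL = 0xc6

[0] flags=0011 → (cmp)
[1] flags=0011 GT?F → skip
[2] flags=0011 LT?T → r3=0x51
[3] flags=1000 → (cmp)
[4] flags=1000 MI?T → r3=0x6f
[5] flags=1000 CS?F → skip
[6] flags=1000 LS?T → r3=0xc6
[7] flags=1010 → (cmp)
[8] flags=1010 CS?T → r2=0x20
[9] flags=1010 EQ?F → skip
[10] flags=1010 VS?F → skip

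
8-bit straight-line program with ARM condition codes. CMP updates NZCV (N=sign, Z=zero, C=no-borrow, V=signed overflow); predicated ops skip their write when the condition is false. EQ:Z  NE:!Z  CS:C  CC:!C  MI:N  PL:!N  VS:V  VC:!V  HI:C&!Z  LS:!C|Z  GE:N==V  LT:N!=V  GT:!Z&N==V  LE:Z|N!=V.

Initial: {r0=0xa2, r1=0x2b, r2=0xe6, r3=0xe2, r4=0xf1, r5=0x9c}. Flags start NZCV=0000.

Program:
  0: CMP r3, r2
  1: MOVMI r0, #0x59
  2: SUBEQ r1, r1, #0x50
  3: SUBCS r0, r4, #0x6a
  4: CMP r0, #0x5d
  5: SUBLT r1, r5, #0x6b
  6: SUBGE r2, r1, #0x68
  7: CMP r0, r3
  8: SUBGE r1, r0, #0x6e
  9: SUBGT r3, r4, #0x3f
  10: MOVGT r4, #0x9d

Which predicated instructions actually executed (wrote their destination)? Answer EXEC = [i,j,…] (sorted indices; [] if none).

EXEC = [1,5,8,9,10]

[0] flags=1000 → (cmp)
[1] flags=1000 MI?T → r0=0x59
[2] flags=1000 EQ?F → skip
[3] flags=1000 CS?F → skip
[4] flags=1000 → (cmp)
[5] flags=1000 LT?T → r1=0x31
[6] flags=1000 GE?F → skip
[7] flags=0000 → (cmp)
[8] flags=0000 GE?T → r1=0xeb
[9] flags=0000 GT?T → r3=0xb2
[10] flags=0000 GT?T → r4=0x9d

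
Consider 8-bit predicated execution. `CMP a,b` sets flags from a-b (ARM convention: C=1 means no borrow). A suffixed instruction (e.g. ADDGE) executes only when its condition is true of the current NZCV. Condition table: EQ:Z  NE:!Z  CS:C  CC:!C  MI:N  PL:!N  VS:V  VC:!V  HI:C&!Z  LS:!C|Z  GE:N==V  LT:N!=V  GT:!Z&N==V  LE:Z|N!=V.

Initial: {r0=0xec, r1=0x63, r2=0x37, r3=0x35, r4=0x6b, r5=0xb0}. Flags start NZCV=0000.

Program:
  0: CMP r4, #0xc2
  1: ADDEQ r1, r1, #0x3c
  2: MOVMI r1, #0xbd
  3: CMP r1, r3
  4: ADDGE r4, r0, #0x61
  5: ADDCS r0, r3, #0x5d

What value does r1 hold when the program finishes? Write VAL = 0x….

[0] flags=1001 → (cmp)
[1] flags=1001 EQ?F → skip
[2] flags=1001 MI?T → r1=0xbd
[3] flags=1010 → (cmp)
[4] flags=1010 GE?F → skip
[5] flags=1010 CS?T → r0=0x92

VAL = 0xbd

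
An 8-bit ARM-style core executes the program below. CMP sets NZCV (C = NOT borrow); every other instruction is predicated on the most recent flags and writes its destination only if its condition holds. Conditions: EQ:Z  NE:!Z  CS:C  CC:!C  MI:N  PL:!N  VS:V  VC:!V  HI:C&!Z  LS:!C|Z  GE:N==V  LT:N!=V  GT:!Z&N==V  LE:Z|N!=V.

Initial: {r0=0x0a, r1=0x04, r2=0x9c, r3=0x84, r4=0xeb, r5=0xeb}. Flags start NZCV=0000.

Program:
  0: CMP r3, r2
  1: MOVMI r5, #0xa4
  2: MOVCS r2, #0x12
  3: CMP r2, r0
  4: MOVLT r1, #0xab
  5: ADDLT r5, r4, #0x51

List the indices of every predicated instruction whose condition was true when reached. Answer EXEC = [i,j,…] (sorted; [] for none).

0: ✓ CMP  NZCV=1000
1: ✓ MOVMI  r5←0xa4
2: · MOVCS
3: ✓ CMP  NZCV=1010
4: ✓ MOVLT  r1←0xab
5: ✓ ADDLT  r5←0x3c

EXEC = [1,4,5]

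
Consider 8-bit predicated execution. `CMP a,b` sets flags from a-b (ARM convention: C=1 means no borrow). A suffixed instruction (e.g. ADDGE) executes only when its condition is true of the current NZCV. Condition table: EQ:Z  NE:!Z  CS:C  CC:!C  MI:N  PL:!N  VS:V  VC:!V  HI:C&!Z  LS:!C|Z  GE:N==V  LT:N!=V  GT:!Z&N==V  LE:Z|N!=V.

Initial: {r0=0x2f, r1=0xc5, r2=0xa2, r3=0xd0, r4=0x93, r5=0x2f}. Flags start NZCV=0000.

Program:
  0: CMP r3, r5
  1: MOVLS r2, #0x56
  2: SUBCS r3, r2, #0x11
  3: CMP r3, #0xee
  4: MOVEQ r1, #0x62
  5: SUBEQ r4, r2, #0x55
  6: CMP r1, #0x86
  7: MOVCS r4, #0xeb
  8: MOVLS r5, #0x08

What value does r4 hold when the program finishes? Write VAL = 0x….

VAL = 0xeb

0: ✓ CMP  NZCV=1010
1: · MOVLS
2: ✓ SUBCS  r3←0x91
3: ✓ CMP  NZCV=1000
4: · MOVEQ
5: · SUBEQ
6: ✓ CMP  NZCV=0010
7: ✓ MOVCS  r4←0xeb
8: · MOVLS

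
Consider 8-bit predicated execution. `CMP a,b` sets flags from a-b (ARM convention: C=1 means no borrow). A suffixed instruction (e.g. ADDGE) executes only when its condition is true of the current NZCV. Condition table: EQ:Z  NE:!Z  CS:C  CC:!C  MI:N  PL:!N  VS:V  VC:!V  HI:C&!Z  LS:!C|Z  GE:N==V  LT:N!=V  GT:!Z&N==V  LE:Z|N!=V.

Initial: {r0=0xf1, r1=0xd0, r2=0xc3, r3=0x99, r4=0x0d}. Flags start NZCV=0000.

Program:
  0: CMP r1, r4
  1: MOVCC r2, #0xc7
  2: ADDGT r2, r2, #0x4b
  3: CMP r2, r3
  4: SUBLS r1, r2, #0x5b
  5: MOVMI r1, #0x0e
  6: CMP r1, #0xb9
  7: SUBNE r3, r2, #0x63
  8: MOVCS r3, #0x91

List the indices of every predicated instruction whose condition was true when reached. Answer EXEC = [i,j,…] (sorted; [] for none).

0: ✓ CMP  NZCV=1010
1: · MOVCC
2: · ADDGT
3: ✓ CMP  NZCV=0010
4: · SUBLS
5: · MOVMI
6: ✓ CMP  NZCV=0010
7: ✓ SUBNE  r3←0x60
8: ✓ MOVCS  r3←0x91

EXEC = [7,8]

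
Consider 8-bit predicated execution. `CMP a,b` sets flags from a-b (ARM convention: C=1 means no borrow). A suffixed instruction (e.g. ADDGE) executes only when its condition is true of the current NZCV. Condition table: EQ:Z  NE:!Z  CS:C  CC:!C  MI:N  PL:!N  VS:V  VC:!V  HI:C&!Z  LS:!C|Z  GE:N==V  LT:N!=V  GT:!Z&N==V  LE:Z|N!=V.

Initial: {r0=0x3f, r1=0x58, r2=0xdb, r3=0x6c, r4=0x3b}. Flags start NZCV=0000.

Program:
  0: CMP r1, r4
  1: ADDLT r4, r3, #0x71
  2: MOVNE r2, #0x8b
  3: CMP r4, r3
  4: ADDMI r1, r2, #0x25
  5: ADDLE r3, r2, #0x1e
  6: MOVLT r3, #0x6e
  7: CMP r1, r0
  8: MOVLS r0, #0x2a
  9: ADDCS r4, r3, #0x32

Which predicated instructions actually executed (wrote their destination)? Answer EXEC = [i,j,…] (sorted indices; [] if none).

0: ✓ CMP  NZCV=0010
1: · ADDLT
2: ✓ MOVNE  r2←0x8b
3: ✓ CMP  NZCV=1000
4: ✓ ADDMI  r1←0xb0
5: ✓ ADDLE  r3←0xa9
6: ✓ MOVLT  r3←0x6e
7: ✓ CMP  NZCV=0011
8: · MOVLS
9: ✓ ADDCS  r4←0xa0

EXEC = [2,4,5,6,9]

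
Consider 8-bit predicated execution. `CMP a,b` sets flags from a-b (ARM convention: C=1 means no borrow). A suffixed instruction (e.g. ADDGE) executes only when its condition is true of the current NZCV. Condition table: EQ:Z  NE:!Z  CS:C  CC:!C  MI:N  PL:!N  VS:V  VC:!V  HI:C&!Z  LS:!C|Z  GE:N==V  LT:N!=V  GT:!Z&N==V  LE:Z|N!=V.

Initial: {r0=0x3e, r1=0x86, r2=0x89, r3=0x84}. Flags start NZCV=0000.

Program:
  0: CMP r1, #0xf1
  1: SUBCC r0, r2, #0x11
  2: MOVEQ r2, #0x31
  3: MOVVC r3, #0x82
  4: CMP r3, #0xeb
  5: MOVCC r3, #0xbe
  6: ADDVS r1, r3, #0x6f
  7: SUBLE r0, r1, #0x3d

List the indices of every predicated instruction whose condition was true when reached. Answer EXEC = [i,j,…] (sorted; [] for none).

[0] flags=1000 → (cmp)
[1] flags=1000 CC?T → r0=0x78
[2] flags=1000 EQ?F → skip
[3] flags=1000 VC?T → r3=0x82
[4] flags=1000 → (cmp)
[5] flags=1000 CC?T → r3=0xbe
[6] flags=1000 VS?F → skip
[7] flags=1000 LE?T → r0=0x49

EXEC = [1,3,5,7]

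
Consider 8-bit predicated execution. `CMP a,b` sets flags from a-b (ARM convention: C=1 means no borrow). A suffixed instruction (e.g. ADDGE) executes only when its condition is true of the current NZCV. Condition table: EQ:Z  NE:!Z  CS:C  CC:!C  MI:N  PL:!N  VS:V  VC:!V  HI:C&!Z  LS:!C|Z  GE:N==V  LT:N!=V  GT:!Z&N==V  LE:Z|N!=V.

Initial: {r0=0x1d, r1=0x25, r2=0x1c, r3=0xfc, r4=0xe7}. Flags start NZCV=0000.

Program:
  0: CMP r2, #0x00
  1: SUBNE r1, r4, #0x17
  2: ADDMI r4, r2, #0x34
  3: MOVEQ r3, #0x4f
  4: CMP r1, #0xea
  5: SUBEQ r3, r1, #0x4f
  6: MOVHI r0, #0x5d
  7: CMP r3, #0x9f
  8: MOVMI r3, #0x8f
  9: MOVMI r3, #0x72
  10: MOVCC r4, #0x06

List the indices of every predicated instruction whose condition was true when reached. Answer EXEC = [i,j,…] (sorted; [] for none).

EXEC = [1]

0: ✓ CMP  NZCV=0010
1: ✓ SUBNE  r1←0xd0
2: · ADDMI
3: · MOVEQ
4: ✓ CMP  NZCV=1000
5: · SUBEQ
6: · MOVHI
7: ✓ CMP  NZCV=0010
8: · MOVMI
9: · MOVMI
10: · MOVCC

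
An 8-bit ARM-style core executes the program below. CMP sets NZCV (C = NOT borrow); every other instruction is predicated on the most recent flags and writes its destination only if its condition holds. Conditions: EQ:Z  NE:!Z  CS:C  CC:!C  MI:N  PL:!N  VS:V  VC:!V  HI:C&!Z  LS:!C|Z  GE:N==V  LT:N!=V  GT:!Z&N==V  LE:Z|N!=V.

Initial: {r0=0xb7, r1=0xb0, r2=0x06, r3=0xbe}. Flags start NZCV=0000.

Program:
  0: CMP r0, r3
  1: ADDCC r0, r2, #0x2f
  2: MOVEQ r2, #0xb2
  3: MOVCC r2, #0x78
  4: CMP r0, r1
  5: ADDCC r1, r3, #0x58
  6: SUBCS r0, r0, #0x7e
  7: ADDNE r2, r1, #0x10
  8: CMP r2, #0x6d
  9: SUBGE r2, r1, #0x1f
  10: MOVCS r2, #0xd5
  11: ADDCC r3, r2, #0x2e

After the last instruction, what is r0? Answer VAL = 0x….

VAL = 0x35

0: ✓ CMP  NZCV=1000
1: ✓ ADDCC  r0←0x35
2: · MOVEQ
3: ✓ MOVCC  r2←0x78
4: ✓ CMP  NZCV=1001
5: ✓ ADDCC  r1←0x16
6: · SUBCS
7: ✓ ADDNE  r2←0x26
8: ✓ CMP  NZCV=1000
9: · SUBGE
10: · MOVCS
11: ✓ ADDCC  r3←0x54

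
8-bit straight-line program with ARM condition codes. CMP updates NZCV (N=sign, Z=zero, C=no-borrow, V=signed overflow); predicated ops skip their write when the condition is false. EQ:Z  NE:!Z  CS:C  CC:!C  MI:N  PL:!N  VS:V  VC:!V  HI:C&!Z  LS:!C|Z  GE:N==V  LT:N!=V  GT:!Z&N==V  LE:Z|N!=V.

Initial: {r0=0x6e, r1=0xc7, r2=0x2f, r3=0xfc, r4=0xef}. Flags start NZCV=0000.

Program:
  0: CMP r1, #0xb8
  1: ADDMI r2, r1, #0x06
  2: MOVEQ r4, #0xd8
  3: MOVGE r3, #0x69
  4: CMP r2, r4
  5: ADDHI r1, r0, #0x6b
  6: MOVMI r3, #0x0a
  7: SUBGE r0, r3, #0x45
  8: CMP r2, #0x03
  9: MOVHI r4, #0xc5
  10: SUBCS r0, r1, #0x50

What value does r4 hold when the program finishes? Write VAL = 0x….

0: ✓ CMP  NZCV=0010
1: · ADDMI
2: · MOVEQ
3: ✓ MOVGE  r3←0x69
4: ✓ CMP  NZCV=0000
5: · ADDHI
6: · MOVMI
7: ✓ SUBGE  r0←0x24
8: ✓ CMP  NZCV=0010
9: ✓ MOVHI  r4←0xc5
10: ✓ SUBCS  r0←0x77

VAL = 0xc5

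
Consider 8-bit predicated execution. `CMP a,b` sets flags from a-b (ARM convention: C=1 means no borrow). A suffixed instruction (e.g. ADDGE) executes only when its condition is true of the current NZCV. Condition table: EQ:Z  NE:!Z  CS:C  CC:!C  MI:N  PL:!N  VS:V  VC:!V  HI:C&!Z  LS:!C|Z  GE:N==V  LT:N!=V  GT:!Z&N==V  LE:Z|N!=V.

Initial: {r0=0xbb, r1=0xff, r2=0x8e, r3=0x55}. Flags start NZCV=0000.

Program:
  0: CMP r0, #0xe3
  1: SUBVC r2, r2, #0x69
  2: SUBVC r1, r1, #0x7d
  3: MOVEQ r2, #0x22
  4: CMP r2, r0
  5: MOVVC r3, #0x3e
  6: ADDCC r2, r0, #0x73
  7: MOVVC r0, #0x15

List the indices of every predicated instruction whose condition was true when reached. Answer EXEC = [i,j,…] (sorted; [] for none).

[0] flags=1000 → (cmp)
[1] flags=1000 VC?T → r2=0x25
[2] flags=1000 VC?T → r1=0x82
[3] flags=1000 EQ?F → skip
[4] flags=0000 → (cmp)
[5] flags=0000 VC?T → r3=0x3e
[6] flags=0000 CC?T → r2=0x2e
[7] flags=0000 VC?T → r0=0x15

EXEC = [1,2,5,6,7]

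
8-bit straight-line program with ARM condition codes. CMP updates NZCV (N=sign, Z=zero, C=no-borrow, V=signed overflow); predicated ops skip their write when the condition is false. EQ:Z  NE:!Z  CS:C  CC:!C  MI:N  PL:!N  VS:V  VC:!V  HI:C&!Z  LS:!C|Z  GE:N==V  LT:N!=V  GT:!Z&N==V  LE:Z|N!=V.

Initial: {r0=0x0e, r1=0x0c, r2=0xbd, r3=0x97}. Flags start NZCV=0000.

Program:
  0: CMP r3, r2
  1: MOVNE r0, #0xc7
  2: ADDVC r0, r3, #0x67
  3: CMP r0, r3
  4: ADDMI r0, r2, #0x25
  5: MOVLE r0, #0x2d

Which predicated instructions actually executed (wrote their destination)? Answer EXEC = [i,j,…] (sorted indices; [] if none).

EXEC = [1,2]

[0] flags=1000 → (cmp)
[1] flags=1000 NE?T → r0=0xc7
[2] flags=1000 VC?T → r0=0xfe
[3] flags=0010 → (cmp)
[4] flags=0010 MI?F → skip
[5] flags=0010 LE?F → skip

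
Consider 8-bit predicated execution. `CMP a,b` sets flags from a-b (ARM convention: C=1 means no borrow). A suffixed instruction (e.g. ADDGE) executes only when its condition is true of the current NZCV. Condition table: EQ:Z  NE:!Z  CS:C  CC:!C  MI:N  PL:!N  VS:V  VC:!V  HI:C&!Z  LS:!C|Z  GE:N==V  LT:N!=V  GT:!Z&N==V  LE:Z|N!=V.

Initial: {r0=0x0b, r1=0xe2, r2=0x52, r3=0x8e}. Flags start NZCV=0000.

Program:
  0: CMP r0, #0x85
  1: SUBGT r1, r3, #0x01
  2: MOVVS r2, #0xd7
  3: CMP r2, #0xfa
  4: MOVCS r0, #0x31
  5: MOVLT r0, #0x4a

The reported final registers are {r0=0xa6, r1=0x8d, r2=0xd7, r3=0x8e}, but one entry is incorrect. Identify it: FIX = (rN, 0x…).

FIX = (r0, 0x4a)

[0] flags=1001 → (cmp)
[1] flags=1001 GT?T → r1=0x8d
[2] flags=1001 VS?T → r2=0xd7
[3] flags=1000 → (cmp)
[4] flags=1000 CS?F → skip
[5] flags=1000 LT?T → r0=0x4a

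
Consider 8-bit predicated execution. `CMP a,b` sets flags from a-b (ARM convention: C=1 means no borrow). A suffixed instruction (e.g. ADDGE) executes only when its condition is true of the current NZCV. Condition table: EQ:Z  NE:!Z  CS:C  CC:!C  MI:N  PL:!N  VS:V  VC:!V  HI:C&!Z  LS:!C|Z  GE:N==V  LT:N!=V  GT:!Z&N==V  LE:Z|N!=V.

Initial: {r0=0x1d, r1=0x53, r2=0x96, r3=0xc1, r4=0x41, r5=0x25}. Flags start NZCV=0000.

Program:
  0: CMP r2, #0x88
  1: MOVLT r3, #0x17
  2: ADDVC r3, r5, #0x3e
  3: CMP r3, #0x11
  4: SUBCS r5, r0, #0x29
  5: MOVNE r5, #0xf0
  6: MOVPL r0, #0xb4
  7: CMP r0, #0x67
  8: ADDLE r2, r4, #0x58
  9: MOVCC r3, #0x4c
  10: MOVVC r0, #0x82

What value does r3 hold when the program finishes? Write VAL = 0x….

VAL = 0x63

0: ✓ CMP  NZCV=0010
1: · MOVLT
2: ✓ ADDVC  r3←0x63
3: ✓ CMP  NZCV=0010
4: ✓ SUBCS  r5←0xf4
5: ✓ MOVNE  r5←0xf0
6: ✓ MOVPL  r0←0xb4
7: ✓ CMP  NZCV=0011
8: ✓ ADDLE  r2←0x99
9: · MOVCC
10: · MOVVC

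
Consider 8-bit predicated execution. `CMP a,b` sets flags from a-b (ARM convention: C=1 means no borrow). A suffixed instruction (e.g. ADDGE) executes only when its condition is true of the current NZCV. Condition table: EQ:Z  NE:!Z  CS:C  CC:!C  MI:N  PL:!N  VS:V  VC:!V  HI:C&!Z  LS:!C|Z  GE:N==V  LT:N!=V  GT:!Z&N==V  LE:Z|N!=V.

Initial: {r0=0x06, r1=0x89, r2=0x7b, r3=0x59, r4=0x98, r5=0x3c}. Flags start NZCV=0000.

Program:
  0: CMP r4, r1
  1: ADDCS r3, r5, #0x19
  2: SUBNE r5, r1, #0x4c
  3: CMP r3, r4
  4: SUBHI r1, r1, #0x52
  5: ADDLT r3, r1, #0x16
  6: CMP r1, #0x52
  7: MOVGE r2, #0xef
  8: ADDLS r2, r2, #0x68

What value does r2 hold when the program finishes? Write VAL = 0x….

0: ✓ CMP  NZCV=0010
1: ✓ ADDCS  r3←0x55
2: ✓ SUBNE  r5←0x3d
3: ✓ CMP  NZCV=1001
4: · SUBHI
5: · ADDLT
6: ✓ CMP  NZCV=0011
7: · MOVGE
8: · ADDLS

VAL = 0x7b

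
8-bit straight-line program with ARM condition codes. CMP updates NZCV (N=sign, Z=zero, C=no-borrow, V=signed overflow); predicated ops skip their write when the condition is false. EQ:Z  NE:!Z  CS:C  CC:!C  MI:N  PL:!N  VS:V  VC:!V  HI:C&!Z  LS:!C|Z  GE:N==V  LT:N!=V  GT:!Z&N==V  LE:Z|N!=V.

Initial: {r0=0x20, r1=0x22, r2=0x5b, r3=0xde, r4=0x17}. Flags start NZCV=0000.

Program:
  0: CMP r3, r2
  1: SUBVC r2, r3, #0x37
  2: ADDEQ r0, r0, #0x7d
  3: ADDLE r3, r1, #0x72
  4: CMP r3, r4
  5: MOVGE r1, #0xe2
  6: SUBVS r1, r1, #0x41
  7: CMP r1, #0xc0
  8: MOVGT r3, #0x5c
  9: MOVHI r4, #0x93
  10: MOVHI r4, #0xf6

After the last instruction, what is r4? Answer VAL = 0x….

0: ✓ CMP  NZCV=1010
1: ✓ SUBVC  r2←0xa7
2: · ADDEQ
3: ✓ ADDLE  r3←0x94
4: ✓ CMP  NZCV=0011
5: · MOVGE
6: ✓ SUBVS  r1←0xe1
7: ✓ CMP  NZCV=0010
8: ✓ MOVGT  r3←0x5c
9: ✓ MOVHI  r4←0x93
10: ✓ MOVHI  r4←0xf6

VAL = 0xf6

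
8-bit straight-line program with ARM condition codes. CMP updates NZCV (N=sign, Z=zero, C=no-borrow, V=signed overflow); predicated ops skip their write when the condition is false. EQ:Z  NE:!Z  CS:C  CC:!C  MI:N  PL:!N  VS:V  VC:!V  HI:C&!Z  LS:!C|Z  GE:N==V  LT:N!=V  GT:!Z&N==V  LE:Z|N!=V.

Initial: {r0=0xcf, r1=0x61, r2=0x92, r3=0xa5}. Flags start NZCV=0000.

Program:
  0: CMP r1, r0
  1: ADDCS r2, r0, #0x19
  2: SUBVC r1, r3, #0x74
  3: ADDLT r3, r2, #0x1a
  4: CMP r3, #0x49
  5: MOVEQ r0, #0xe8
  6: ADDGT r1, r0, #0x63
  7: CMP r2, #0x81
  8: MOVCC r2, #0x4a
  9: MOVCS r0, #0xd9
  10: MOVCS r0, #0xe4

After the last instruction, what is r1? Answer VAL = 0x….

[0] flags=1001 → (cmp)
[1] flags=1001 CS?F → skip
[2] flags=1001 VC?F → skip
[3] flags=1001 LT?F → skip
[4] flags=0011 → (cmp)
[5] flags=0011 EQ?F → skip
[6] flags=0011 GT?F → skip
[7] flags=0010 → (cmp)
[8] flags=0010 CC?F → skip
[9] flags=0010 CS?T → r0=0xd9
[10] flags=0010 CS?T → r0=0xe4

VAL = 0x61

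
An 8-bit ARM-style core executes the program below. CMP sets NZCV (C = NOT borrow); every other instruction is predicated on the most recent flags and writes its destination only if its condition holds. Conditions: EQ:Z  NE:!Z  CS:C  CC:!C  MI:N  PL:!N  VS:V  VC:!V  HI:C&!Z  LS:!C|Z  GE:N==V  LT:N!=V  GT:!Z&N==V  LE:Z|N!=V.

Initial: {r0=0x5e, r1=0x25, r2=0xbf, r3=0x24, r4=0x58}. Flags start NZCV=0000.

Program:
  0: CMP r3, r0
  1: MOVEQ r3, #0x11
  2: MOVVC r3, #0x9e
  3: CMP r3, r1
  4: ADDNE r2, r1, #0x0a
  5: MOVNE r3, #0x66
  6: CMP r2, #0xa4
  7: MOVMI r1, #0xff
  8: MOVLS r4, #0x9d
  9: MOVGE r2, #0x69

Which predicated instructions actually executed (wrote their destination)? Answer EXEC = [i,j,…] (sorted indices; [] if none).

0: ✓ CMP  NZCV=1000
1: · MOVEQ
2: ✓ MOVVC  r3←0x9e
3: ✓ CMP  NZCV=0011
4: ✓ ADDNE  r2←0x2f
5: ✓ MOVNE  r3←0x66
6: ✓ CMP  NZCV=1001
7: ✓ MOVMI  r1←0xff
8: ✓ MOVLS  r4←0x9d
9: ✓ MOVGE  r2←0x69

EXEC = [2,4,5,7,8,9]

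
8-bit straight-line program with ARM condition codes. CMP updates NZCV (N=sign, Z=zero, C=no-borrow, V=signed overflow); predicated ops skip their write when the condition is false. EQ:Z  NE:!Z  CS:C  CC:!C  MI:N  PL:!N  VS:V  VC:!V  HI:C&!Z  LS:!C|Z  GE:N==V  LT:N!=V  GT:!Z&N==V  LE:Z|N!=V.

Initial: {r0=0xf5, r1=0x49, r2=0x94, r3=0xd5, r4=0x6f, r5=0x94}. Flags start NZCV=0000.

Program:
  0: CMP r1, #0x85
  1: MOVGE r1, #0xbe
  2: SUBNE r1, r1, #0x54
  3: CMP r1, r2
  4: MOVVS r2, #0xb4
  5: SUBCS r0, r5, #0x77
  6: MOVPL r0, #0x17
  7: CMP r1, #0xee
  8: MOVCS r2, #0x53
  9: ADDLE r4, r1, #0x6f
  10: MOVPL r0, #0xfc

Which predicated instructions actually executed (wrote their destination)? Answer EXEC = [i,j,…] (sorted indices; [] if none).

0: ✓ CMP  NZCV=1001
1: ✓ MOVGE  r1←0xbe
2: ✓ SUBNE  r1←0x6a
3: ✓ CMP  NZCV=1001
4: ✓ MOVVS  r2←0xb4
5: · SUBCS
6: · MOVPL
7: ✓ CMP  NZCV=0000
8: · MOVCS
9: · ADDLE
10: ✓ MOVPL  r0←0xfc

EXEC = [1,2,4,10]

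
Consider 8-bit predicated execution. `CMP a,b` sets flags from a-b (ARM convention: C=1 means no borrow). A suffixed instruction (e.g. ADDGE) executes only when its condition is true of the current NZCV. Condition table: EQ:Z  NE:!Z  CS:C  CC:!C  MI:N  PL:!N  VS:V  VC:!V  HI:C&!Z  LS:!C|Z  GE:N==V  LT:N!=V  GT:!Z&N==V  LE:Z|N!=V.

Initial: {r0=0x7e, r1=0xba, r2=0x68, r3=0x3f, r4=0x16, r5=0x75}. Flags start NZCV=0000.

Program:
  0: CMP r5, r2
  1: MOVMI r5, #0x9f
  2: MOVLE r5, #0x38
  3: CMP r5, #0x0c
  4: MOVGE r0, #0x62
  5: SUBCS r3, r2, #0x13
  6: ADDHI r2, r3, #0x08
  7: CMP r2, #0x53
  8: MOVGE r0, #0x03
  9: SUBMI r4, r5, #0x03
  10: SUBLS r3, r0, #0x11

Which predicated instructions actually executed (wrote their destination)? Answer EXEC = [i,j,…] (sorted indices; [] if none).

EXEC = [4,5,6,8]

0: ✓ CMP  NZCV=0010
1: · MOVMI
2: · MOVLE
3: ✓ CMP  NZCV=0010
4: ✓ MOVGE  r0←0x62
5: ✓ SUBCS  r3←0x55
6: ✓ ADDHI  r2←0x5d
7: ✓ CMP  NZCV=0010
8: ✓ MOVGE  r0←0x03
9: · SUBMI
10: · SUBLS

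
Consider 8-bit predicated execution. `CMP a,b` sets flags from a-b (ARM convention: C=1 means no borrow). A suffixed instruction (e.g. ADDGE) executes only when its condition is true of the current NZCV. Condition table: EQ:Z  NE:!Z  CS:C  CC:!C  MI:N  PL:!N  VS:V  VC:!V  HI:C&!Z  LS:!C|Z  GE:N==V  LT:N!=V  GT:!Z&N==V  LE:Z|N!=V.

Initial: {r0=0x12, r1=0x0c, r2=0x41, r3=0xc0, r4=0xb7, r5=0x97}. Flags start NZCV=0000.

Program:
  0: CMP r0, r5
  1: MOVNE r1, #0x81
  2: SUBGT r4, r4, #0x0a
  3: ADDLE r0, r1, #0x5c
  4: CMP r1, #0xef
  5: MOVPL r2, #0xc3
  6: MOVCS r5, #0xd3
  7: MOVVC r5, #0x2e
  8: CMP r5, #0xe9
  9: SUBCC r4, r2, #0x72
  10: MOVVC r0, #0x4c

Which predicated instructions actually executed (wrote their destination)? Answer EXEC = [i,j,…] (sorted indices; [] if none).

EXEC = [1,2,7,9,10]

0: ✓ CMP  NZCV=0000
1: ✓ MOVNE  r1←0x81
2: ✓ SUBGT  r4←0xad
3: · ADDLE
4: ✓ CMP  NZCV=1000
5: · MOVPL
6: · MOVCS
7: ✓ MOVVC  r5←0x2e
8: ✓ CMP  NZCV=0000
9: ✓ SUBCC  r4←0xcf
10: ✓ MOVVC  r0←0x4c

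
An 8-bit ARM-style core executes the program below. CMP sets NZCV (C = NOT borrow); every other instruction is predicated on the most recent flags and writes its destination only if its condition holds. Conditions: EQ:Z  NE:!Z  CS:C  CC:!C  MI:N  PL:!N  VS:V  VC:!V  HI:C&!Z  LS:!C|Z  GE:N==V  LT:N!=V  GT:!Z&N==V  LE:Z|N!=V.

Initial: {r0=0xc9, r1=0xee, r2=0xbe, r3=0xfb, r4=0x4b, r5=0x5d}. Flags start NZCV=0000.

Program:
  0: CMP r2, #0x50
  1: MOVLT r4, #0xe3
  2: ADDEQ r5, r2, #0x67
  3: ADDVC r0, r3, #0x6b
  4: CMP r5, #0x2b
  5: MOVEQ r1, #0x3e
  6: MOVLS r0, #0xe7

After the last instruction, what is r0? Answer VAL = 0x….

[0] flags=0011 → (cmp)
[1] flags=0011 LT?T → r4=0xe3
[2] flags=0011 EQ?F → skip
[3] flags=0011 VC?F → skip
[4] flags=0010 → (cmp)
[5] flags=0010 EQ?F → skip
[6] flags=0010 LS?F → skip

VAL = 0xc9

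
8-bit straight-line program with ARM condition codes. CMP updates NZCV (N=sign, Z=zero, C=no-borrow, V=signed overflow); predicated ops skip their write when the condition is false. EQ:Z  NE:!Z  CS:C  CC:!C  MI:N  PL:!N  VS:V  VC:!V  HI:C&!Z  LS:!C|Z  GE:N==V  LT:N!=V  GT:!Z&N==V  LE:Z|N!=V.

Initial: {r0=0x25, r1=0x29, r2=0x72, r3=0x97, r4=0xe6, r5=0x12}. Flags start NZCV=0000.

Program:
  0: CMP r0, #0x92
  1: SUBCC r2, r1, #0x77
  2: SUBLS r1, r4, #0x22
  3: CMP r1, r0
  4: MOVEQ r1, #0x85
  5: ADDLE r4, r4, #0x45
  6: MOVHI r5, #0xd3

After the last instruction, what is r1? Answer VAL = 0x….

[0] flags=1001 → (cmp)
[1] flags=1001 CC?T → r2=0xb2
[2] flags=1001 LS?T → r1=0xc4
[3] flags=1010 → (cmp)
[4] flags=1010 EQ?F → skip
[5] flags=1010 LE?T → r4=0x2b
[6] flags=1010 HI?T → r5=0xd3

VAL = 0xc4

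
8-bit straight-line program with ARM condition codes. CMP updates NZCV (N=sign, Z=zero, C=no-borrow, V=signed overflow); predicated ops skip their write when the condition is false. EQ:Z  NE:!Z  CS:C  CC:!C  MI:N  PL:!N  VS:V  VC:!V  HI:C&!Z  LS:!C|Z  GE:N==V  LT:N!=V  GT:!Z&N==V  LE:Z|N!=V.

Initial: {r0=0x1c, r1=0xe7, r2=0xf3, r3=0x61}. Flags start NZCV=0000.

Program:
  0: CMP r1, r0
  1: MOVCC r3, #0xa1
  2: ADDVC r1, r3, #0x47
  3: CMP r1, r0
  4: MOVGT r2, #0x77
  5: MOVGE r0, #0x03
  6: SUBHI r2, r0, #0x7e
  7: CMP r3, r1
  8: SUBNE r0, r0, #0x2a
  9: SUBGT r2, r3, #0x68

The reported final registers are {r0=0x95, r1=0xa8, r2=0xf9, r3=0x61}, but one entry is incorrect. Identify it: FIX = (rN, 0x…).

0: ✓ CMP  NZCV=1010
1: · MOVCC
2: ✓ ADDVC  r1←0xa8
3: ✓ CMP  NZCV=1010
4: · MOVGT
5: · MOVGE
6: ✓ SUBHI  r2←0x9e
7: ✓ CMP  NZCV=1001
8: ✓ SUBNE  r0←0xf2
9: ✓ SUBGT  r2←0xf9

FIX = (r0, 0xf2)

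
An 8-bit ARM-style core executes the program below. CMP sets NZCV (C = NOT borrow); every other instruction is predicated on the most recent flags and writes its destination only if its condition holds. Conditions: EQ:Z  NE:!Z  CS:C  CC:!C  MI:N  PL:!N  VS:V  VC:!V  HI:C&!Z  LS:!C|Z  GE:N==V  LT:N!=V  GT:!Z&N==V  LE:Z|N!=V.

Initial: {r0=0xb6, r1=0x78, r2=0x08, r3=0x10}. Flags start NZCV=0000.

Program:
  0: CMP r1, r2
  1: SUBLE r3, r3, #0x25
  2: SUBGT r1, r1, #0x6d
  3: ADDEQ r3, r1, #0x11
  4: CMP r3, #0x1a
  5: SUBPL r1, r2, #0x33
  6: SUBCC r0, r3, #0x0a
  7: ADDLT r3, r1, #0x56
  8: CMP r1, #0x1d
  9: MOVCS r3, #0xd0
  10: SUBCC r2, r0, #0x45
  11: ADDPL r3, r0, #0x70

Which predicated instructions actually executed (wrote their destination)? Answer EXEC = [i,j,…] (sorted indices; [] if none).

0: ✓ CMP  NZCV=0010
1: · SUBLE
2: ✓ SUBGT  r1←0x0b
3: · ADDEQ
4: ✓ CMP  NZCV=1000
5: · SUBPL
6: ✓ SUBCC  r0←0x06
7: ✓ ADDLT  r3←0x61
8: ✓ CMP  NZCV=1000
9: · MOVCS
10: ✓ SUBCC  r2←0xc1
11: · ADDPL

EXEC = [2,6,7,10]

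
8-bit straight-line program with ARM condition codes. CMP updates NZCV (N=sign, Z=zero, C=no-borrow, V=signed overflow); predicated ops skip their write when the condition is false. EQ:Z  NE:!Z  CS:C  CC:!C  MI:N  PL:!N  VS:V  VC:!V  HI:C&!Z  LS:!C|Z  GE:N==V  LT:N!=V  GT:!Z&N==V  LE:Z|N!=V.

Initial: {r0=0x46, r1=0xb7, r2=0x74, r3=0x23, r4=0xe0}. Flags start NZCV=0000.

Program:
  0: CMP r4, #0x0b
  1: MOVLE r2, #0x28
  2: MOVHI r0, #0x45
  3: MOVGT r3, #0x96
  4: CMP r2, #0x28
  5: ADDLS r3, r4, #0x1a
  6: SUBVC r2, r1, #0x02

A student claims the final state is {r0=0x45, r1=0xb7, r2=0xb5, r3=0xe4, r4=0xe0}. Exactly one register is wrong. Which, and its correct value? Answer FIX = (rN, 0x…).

FIX = (r3, 0xfa)

0: ✓ CMP  NZCV=1010
1: ✓ MOVLE  r2←0x28
2: ✓ MOVHI  r0←0x45
3: · MOVGT
4: ✓ CMP  NZCV=0110
5: ✓ ADDLS  r3←0xfa
6: ✓ SUBVC  r2←0xb5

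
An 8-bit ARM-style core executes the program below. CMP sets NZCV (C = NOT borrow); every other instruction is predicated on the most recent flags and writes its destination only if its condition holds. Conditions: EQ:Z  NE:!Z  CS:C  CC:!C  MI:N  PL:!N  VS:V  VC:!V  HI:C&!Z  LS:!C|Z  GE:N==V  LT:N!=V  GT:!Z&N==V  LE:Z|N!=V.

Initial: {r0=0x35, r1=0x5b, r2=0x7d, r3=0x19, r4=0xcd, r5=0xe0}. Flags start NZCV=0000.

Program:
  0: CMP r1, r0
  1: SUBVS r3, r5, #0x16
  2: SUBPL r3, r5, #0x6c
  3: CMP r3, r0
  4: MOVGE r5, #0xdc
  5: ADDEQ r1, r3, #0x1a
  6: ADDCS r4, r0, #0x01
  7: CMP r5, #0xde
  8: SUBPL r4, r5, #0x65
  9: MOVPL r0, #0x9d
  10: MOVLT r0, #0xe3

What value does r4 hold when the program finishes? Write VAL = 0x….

[0] flags=0010 → (cmp)
[1] flags=0010 VS?F → skip
[2] flags=0010 PL?T → r3=0x74
[3] flags=0010 → (cmp)
[4] flags=0010 GE?T → r5=0xdc
[5] flags=0010 EQ?F → skip
[6] flags=0010 CS?T → r4=0x36
[7] flags=1000 → (cmp)
[8] flags=1000 PL?F → skip
[9] flags=1000 PL?F → skip
[10] flags=1000 LT?T → r0=0xe3

VAL = 0x36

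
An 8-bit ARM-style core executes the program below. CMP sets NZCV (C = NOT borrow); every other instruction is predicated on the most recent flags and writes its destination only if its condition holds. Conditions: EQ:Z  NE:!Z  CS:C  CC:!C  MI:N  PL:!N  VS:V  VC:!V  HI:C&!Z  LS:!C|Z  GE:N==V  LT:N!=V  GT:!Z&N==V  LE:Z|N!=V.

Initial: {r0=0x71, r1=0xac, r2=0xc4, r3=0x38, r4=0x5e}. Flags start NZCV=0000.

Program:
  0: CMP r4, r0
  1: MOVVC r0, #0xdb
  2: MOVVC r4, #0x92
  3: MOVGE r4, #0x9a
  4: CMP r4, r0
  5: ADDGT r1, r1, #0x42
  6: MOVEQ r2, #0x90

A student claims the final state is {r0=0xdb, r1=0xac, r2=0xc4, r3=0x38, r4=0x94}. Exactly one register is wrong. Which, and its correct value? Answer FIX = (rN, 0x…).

0: ✓ CMP  NZCV=1000
1: ✓ MOVVC  r0←0xdb
2: ✓ MOVVC  r4←0x92
3: · MOVGE
4: ✓ CMP  NZCV=1000
5: · ADDGT
6: · MOVEQ

FIX = (r4, 0x92)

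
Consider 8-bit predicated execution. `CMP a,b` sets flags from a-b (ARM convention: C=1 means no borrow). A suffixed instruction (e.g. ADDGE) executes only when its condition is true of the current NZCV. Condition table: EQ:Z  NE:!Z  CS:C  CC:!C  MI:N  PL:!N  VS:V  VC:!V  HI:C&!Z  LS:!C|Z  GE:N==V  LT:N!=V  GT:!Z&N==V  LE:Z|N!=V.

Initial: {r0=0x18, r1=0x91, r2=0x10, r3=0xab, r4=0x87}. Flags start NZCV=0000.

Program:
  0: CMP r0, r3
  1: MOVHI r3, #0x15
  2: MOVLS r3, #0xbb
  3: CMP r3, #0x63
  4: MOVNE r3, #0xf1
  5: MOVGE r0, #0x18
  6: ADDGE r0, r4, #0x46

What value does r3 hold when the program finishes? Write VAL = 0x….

VAL = 0xf1

0: ✓ CMP  NZCV=0000
1: · MOVHI
2: ✓ MOVLS  r3←0xbb
3: ✓ CMP  NZCV=0011
4: ✓ MOVNE  r3←0xf1
5: · MOVGE
6: · ADDGE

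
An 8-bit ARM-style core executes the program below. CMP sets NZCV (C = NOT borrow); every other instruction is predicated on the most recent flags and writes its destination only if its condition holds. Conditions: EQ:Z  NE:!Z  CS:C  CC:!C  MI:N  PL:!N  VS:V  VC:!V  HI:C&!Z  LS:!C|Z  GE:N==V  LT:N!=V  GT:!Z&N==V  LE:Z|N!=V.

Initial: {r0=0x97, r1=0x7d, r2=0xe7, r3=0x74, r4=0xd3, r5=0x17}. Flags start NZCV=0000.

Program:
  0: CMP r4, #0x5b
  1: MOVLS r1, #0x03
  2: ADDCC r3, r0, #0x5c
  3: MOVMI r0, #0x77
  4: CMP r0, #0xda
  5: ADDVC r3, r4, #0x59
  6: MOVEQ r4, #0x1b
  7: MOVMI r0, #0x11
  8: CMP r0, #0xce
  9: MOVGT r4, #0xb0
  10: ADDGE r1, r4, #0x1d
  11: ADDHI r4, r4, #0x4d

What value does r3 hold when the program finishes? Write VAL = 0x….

0: ✓ CMP  NZCV=0011
1: · MOVLS
2: · ADDCC
3: · MOVMI
4: ✓ CMP  NZCV=1000
5: ✓ ADDVC  r3←0x2c
6: · MOVEQ
7: ✓ MOVMI  r0←0x11
8: ✓ CMP  NZCV=0000
9: ✓ MOVGT  r4←0xb0
10: ✓ ADDGE  r1←0xcd
11: · ADDHI

VAL = 0x2c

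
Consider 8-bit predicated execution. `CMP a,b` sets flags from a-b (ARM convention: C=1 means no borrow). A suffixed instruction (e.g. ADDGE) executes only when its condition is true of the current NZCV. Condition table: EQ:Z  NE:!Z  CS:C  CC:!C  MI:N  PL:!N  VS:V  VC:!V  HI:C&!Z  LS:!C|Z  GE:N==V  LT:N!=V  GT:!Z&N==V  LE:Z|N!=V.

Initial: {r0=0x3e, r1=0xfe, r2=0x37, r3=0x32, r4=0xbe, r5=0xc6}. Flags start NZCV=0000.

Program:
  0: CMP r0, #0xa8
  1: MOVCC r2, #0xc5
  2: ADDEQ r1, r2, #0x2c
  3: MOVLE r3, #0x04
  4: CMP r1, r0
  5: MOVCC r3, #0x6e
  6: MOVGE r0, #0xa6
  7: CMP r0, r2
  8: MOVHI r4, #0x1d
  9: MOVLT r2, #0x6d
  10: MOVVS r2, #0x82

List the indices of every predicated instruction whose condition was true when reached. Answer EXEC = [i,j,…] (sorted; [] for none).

0: ✓ CMP  NZCV=1001
1: ✓ MOVCC  r2←0xc5
2: · ADDEQ
3: · MOVLE
4: ✓ CMP  NZCV=1010
5: · MOVCC
6: · MOVGE
7: ✓ CMP  NZCV=0000
8: · MOVHI
9: · MOVLT
10: · MOVVS

EXEC = [1]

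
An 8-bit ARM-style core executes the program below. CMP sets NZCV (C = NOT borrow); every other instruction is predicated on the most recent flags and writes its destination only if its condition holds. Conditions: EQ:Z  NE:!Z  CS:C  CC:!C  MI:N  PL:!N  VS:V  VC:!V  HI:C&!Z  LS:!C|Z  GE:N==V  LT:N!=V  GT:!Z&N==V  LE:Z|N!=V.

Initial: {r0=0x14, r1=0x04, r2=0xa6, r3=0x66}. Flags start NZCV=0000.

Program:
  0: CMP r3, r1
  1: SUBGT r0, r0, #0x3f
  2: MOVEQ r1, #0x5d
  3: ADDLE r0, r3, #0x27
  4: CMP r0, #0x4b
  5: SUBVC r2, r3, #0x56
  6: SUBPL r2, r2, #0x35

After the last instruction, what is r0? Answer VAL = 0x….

[0] flags=0010 → (cmp)
[1] flags=0010 GT?T → r0=0xd5
[2] flags=0010 EQ?F → skip
[3] flags=0010 LE?F → skip
[4] flags=1010 → (cmp)
[5] flags=1010 VC?T → r2=0x10
[6] flags=1010 PL?F → skip

VAL = 0xd5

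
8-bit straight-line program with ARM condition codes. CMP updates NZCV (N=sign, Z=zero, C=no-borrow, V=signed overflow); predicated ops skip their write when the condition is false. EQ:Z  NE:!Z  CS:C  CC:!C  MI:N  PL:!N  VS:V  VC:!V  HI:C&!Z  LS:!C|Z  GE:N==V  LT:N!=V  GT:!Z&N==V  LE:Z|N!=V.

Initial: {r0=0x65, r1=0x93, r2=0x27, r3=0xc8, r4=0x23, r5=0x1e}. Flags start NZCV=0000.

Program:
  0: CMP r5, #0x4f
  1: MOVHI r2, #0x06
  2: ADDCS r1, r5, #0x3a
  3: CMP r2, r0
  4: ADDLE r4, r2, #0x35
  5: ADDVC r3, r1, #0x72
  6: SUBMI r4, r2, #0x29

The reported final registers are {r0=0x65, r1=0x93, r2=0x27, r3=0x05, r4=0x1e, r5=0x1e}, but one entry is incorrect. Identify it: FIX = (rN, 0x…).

[0] flags=1000 → (cmp)
[1] flags=1000 HI?F → skip
[2] flags=1000 CS?F → skip
[3] flags=1000 → (cmp)
[4] flags=1000 LE?T → r4=0x5c
[5] flags=1000 VC?T → r3=0x05
[6] flags=1000 MI?T → r4=0xfe

FIX = (r4, 0xfe)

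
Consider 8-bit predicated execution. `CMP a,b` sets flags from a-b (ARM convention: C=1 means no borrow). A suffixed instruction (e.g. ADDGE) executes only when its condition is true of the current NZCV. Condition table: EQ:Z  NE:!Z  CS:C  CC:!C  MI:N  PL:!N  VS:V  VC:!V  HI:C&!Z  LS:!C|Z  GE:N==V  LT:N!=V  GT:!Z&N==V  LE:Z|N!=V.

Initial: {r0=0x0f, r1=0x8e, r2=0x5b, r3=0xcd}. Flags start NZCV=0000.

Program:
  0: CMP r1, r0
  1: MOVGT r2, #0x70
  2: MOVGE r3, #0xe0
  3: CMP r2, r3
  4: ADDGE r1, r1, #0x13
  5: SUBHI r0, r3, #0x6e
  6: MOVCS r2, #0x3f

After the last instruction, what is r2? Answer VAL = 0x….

VAL = 0x5b

[0] flags=0011 → (cmp)
[1] flags=0011 GT?F → skip
[2] flags=0011 GE?F → skip
[3] flags=1001 → (cmp)
[4] flags=1001 GE?T → r1=0xa1
[5] flags=1001 HI?F → skip
[6] flags=1001 CS?F → skip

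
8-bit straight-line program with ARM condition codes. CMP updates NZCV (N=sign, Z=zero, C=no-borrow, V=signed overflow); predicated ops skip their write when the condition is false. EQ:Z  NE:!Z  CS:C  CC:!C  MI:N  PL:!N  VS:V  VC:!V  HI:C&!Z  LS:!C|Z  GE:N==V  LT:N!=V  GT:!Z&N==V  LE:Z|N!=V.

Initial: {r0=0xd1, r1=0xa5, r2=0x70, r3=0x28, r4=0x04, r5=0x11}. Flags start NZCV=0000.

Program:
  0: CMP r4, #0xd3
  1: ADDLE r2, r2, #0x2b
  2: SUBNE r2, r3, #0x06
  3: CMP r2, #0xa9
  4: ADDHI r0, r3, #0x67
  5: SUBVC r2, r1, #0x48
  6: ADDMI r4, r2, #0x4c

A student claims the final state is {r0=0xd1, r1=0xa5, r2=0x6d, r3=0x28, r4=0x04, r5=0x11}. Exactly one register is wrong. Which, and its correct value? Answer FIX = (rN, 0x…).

[0] flags=0000 → (cmp)
[1] flags=0000 LE?F → skip
[2] flags=0000 NE?T → r2=0x22
[3] flags=0000 → (cmp)
[4] flags=0000 HI?F → skip
[5] flags=0000 VC?T → r2=0x5d
[6] flags=0000 MI?F → skip

FIX = (r2, 0x5d)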